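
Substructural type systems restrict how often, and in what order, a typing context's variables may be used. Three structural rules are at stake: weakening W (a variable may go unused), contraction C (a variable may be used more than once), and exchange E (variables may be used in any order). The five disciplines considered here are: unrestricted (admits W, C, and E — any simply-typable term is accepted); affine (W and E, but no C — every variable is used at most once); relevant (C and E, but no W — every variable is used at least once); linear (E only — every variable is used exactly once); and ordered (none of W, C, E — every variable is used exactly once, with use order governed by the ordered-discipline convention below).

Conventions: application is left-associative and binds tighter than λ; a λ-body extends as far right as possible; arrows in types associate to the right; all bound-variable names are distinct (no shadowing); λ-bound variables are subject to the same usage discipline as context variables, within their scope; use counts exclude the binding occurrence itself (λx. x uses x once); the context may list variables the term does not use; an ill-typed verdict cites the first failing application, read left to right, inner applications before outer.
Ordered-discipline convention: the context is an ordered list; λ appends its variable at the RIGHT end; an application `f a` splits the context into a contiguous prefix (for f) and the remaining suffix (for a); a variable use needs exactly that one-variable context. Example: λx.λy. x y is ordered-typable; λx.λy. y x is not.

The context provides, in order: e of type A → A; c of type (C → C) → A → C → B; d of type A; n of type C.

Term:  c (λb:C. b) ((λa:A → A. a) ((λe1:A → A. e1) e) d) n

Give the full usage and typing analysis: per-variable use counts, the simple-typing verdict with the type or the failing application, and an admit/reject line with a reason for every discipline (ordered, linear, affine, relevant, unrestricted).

counts: e: 1, c: 1, d: 1, n: 1, b [bound]: 1, a [bound]: 1, e1 [bound]: 1
uses in reading order: c, b, a, e1, e, d, n
typing: the term checks, with type B
ordered: ✗, use order c, b, a, e1, e, d, n needs exchange
linear: ✓, e, c, d, n, b, a, e1: one use apiece
affine: ✓, e, c, d, n, b, a, e1: no repeats, contraction unneeded
relevant: ✓, none of e, c, d, n, b, a, e1 goes unused
unrestricted: ✓, type-checks (B) and nothing is barred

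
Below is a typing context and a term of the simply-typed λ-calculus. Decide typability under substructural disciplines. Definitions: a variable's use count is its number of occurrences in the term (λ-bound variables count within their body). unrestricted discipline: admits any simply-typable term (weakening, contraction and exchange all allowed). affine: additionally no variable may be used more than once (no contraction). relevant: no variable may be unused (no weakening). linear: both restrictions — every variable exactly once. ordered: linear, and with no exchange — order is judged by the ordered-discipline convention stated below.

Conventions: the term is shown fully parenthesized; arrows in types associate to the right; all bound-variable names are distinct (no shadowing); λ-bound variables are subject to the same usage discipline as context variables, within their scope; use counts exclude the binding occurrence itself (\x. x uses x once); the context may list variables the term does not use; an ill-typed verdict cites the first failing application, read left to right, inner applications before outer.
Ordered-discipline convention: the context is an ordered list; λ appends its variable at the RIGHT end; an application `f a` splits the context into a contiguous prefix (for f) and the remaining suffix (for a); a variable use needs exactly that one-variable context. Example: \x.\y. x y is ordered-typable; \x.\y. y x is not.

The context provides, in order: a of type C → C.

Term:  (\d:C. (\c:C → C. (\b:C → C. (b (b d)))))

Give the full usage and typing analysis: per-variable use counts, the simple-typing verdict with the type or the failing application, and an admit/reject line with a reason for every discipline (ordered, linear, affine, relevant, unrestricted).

use counts: a: 0; d [bound]: 1; c [bound]: 0; b [bound]: 2
order of uses: b, b, d
typing: ✓ — C → (C → C) → (C → C) → C
ordered ✗ (needs contraction — b ×2; a, c never used (weakening))
linear ✗ (needs contraction — b ×2; a, c never used (weakening))
affine ✗ (needs contraction — b ×2)
relevant ✗ (a, c never used (weakening))
unrestricted ✓ (typability at C → (C → C) → (C → C) → C is all that's needed)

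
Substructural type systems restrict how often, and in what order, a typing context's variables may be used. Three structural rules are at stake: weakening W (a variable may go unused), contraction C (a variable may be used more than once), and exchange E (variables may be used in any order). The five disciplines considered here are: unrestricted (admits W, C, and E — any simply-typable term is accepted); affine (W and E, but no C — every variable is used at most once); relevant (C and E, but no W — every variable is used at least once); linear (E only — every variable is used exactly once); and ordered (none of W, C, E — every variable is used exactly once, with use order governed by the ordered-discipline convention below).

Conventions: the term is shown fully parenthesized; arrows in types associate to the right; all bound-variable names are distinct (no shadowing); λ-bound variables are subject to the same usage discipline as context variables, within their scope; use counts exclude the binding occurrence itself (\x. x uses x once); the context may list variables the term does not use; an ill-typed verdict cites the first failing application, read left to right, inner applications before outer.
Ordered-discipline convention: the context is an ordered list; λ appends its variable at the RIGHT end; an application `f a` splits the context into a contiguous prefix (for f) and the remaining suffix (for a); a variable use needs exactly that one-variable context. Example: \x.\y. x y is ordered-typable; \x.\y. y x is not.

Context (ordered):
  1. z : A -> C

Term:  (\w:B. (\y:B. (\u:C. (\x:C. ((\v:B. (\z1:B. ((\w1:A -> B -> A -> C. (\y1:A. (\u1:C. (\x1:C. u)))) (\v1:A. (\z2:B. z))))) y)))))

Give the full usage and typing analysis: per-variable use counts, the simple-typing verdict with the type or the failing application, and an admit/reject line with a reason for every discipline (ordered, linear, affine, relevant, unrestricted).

use counts: z ×1; w (λ-bound) ×0; y (λ-bound) ×1; u (λ-bound) ×1; x (λ-bound) ×0; v (λ-bound) ×0; z1 (λ-bound) ×0; w1 (λ-bound) ×0; y1 (λ-bound) ×0; u1 (λ-bound) ×0; x1 (λ-bound) ×0; v1 (λ-bound) ×0; z2 (λ-bound) ×0
order of uses: u, z, y
typing: ✓ — B -> B -> C -> C -> B -> A -> C -> C -> C
ordered: ✗ — w, x, v, z1, w1, y1, u1, x1, v1, z2 never used (weakening)
linear: ✗ — w, x, v, z1, w1, y1, u1, x1, v1, z2 never used (weakening)
affine: ✓ — no duplicate uses among z, w, y, u, x, v, z1, w1, y1, u1, x1, v1, z2
relevant: ✗ — w, x, v, z1, w1, y1, u1, x1, v1, z2 never used (weakening)
unrestricted: ✓ — typability at B -> B -> C -> C -> B -> A -> C -> C -> C is all that's needed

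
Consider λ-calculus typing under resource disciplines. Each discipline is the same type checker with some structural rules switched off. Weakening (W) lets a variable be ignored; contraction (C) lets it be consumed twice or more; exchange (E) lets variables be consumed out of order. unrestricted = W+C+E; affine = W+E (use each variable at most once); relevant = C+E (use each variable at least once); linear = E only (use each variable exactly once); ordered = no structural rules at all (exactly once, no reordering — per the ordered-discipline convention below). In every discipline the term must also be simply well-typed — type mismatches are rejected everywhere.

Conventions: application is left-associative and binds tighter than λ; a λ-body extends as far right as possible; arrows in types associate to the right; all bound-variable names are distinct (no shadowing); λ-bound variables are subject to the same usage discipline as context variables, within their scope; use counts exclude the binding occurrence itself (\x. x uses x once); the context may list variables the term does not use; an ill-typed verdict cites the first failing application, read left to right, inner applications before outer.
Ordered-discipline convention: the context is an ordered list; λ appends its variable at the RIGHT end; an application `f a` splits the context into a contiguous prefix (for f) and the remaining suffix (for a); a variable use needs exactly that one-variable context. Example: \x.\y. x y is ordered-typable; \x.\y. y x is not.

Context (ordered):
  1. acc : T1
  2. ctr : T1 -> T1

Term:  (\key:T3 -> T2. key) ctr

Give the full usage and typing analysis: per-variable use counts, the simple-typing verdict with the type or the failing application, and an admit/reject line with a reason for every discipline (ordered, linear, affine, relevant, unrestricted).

variable uses: acc: 0×; ctr: 1×; key [bound]: 1×
left-to-right use order: key, ctr
typing: ill-typed: argument of type T1 -> T1 where T3 -> T2 is required
ordered: ✗, fails simple typing
linear: ✗, a type mismatch blocks all five
affine: ✗, the type mismatch rejects it
relevant: ✗, not simply typable
unrestricted: ✗, fails simple typing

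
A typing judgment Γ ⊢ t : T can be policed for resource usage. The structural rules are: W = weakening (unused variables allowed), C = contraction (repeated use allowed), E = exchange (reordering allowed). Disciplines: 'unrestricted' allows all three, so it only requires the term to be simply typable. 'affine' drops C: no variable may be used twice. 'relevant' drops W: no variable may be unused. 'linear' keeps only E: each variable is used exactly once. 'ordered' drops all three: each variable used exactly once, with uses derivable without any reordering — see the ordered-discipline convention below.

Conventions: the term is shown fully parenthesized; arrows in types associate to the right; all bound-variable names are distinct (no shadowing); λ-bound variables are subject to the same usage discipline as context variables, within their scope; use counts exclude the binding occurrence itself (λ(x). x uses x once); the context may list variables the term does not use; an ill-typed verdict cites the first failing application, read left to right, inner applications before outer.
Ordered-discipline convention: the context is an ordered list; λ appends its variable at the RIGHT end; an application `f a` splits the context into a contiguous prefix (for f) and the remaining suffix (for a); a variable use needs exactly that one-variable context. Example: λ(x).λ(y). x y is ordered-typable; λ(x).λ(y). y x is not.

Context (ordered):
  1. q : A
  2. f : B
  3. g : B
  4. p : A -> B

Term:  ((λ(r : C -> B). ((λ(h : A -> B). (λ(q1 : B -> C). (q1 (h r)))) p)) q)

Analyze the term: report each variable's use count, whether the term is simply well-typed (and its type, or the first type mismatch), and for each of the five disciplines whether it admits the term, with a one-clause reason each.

variable uses: q: 1; f: 0; g: 0; p: 1; r [bound]: 1; h [bound]: 1; q1 [bound]: 1
left-to-right use order: q1, h, r, p, q
typing: ill-typed: an argument C -> B mismatches the expected A
ordered: ✗, fails simple typing
linear: ✗, a type mismatch blocks all five
affine: ✗, the type mismatch rejects it
relevant: ✗, not simply typable
unrestricted: ✗, fails simple typing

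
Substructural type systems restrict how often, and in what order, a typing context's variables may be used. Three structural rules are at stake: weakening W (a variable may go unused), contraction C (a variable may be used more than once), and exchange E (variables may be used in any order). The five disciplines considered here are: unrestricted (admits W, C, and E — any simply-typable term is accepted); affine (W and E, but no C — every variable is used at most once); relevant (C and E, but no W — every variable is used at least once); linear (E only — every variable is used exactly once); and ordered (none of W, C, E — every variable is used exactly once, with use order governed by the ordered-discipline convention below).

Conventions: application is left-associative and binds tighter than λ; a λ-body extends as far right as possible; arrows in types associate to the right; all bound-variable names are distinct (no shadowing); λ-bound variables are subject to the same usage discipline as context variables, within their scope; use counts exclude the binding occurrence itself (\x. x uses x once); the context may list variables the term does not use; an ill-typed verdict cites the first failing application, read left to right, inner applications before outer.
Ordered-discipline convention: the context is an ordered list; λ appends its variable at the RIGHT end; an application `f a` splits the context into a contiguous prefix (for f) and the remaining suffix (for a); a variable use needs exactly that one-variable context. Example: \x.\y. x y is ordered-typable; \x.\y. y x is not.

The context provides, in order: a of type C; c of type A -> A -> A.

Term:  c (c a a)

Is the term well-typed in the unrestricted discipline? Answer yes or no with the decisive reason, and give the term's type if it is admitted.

no — the type mismatch rejects it
use counts: a ×2; c ×2
uses in reading order: c, c, a, a
typing: ill-typed: an argument C mismatches the expected A
all disciplines: ordered ✗ | linear ✗ | affine ✗ | relevant ✗ | unrestricted ✗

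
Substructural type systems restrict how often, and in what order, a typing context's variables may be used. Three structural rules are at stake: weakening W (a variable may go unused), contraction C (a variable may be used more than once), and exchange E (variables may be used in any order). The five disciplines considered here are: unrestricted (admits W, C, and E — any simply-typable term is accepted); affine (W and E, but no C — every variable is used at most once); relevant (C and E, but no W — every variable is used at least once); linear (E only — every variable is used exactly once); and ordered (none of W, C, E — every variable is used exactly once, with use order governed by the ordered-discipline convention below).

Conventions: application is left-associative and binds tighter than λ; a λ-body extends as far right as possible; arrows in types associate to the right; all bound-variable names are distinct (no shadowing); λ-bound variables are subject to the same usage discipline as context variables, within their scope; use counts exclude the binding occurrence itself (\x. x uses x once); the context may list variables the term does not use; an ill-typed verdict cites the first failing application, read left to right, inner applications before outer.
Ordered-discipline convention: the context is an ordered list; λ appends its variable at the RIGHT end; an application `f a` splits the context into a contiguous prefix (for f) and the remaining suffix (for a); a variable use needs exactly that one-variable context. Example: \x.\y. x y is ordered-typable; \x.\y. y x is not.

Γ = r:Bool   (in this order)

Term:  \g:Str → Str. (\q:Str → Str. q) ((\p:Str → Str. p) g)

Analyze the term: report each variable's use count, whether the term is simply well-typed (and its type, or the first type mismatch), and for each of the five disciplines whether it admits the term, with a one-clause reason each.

variable uses: r=0; g (λ-bound)=1; q (λ-bound)=1; p (λ-bound)=1
order of uses: q, p, g
typing: ✓ — (Str → Str) → Str → Str
ordered ✗ (r left unused)
linear ✗ (r left unused)
affine ✓ (at most one use each (r, g, q, p))
relevant ✗ (r left unused)
unrestricted ✓ (typability at (Str → Str) → Str → Str is all that's needed)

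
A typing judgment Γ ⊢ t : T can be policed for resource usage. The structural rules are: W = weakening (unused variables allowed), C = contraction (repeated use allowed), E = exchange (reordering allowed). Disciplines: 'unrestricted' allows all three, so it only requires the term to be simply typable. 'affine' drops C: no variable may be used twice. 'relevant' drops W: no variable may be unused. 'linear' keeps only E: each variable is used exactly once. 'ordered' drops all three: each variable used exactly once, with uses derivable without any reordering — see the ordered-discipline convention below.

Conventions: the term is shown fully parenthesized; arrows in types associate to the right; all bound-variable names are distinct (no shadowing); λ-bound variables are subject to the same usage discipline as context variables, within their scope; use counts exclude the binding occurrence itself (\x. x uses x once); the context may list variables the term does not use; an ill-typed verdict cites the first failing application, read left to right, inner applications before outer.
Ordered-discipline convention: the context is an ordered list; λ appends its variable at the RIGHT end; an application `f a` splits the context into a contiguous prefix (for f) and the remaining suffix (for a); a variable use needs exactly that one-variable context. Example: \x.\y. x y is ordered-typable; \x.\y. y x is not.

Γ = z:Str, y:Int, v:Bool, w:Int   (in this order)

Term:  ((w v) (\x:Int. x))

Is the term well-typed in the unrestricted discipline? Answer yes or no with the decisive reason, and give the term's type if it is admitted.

no — a type mismatch blocks all five
usage: z=0; y=0; v=1; w=1; x (λ-bound)=1
order of uses: w, v, x
typing: ill-typed: applying a non-function (Int)
across the five disciplines: ordered ✗ | linear ✗ | affine ✗ | relevant ✗ | unrestricted ✗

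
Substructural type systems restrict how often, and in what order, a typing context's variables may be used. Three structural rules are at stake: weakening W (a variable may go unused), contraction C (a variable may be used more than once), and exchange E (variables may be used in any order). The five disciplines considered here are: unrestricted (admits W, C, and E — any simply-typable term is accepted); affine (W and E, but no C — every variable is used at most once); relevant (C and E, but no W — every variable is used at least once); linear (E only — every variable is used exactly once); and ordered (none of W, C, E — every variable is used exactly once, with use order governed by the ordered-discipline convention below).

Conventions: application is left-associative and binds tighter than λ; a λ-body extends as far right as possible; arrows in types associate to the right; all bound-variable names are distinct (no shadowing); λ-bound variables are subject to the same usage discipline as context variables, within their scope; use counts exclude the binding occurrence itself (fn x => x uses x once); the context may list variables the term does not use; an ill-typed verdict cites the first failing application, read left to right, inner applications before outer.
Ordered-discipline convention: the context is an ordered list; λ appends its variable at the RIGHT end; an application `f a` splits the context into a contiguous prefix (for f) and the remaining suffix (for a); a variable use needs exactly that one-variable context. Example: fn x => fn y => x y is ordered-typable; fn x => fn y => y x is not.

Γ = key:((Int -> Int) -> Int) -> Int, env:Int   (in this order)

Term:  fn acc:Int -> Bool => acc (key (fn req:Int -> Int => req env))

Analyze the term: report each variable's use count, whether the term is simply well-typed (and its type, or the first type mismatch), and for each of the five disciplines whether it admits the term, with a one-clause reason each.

variable uses: key=1; env=1; acc (bound)=1; req (bound)=1
uses in reading order: acc, key, req, env
typing: well-typed at (Int -> Bool) -> Bool
ordered ✗ (no contiguous prefix/suffix split fits acc, key, req, env)
linear ✓ (single use per variable (key, env, acc, req))
affine ✓ (at most one use each (key, env, acc, req))
relevant ✓ (none of key, env, acc, req goes unused)
unrestricted ✓ (type-checks ((Int -> Bool) -> Bool) and nothing is barred)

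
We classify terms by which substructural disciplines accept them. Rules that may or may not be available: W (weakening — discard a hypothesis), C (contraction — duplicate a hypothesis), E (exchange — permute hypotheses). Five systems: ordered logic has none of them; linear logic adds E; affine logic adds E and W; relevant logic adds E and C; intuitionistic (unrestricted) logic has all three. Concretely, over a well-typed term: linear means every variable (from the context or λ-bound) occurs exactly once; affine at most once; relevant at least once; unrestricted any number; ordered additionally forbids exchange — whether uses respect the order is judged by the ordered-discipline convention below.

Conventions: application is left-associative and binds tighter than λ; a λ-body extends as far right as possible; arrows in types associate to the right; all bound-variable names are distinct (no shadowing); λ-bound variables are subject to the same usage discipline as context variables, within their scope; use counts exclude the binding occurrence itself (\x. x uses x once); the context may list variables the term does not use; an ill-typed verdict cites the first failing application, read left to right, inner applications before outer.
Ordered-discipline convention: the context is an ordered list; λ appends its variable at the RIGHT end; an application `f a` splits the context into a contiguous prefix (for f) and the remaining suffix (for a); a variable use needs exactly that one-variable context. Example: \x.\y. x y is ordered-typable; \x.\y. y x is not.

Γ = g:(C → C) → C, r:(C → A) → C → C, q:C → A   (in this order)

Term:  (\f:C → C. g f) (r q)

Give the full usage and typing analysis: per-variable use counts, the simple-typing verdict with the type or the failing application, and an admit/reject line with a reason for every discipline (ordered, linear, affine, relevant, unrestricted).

use counts: g: 1×, r: 1×, q: 1×, f (λ-bound): 1×
left-to-right use order: g, f, r, q
typing: the term checks, with type C
ordered: ✓ — single-use (g, r, q, f), ordered derivation ok
linear: ✓ — g, r, q, f: one use apiece
affine: ✓ — at most one use each (g, r, q, f)
relevant: ✓ — at least one use each (g, r, q, f)
unrestricted: ✓ — typability at C is all that's needed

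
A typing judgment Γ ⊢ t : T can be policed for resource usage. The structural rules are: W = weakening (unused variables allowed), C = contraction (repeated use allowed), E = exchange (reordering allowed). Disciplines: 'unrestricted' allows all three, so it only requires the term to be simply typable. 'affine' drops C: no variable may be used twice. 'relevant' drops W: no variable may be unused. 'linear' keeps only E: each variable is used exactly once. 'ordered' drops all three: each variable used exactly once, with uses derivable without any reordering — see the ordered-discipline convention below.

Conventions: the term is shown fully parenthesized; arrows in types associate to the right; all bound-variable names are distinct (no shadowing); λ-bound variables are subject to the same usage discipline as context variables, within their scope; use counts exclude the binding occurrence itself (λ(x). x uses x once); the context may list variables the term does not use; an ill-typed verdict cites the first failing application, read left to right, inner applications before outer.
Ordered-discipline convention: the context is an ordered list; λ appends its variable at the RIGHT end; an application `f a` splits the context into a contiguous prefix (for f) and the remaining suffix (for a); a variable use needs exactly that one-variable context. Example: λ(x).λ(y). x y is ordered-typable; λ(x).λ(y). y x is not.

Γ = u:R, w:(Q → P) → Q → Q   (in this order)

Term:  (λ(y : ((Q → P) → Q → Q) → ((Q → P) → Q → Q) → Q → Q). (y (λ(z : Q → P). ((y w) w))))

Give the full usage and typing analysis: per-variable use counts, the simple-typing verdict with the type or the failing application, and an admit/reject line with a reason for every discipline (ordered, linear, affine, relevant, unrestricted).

counts: u: 0×, w: 2×, y (bound): 2×, z (bound): 0×
left-to-right use order: y, y, w, w
typing: ✓ — (((Q → P) → Q → Q) → ((Q → P) → Q → Q) → Q → Q) → ((Q → P) → Q → Q) → Q → Q
ordered: ✗ — uses contraction: w ×2, y ×2; unused: u, z — weakening required
linear: ✗ — uses contraction: w ×2, y ×2; unused: u, z — weakening required
affine: ✗ — uses contraction: w ×2, y ×2
relevant: ✗ — unused: u, z — weakening required
unrestricted: ✓ — simply typable at (((Q → P) → Q → Q) → ((Q → P) → Q → Q) → Q → Q) → ((Q → P) → Q → Q) → Q → Q; W, C, E all held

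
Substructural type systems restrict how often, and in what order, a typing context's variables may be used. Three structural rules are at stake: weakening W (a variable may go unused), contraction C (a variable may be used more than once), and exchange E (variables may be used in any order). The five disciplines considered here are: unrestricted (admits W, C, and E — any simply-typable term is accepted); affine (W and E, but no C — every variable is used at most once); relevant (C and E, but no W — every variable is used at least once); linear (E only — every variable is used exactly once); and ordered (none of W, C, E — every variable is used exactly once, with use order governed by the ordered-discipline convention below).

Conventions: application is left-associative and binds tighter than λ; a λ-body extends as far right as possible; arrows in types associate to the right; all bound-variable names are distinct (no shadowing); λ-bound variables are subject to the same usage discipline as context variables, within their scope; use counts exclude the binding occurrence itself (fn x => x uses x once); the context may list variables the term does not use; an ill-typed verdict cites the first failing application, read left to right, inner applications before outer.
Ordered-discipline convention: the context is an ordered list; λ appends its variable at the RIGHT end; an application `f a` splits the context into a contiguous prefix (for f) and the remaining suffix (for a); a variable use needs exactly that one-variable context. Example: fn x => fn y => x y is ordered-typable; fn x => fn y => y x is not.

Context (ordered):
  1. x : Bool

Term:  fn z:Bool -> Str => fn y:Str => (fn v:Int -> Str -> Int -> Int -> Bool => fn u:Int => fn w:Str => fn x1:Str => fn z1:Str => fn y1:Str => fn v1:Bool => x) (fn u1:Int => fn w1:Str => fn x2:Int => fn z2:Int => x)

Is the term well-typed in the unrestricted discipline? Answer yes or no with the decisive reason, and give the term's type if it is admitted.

yes — well-typed at (Bool -> Str) -> Str -> Int -> Str -> Str -> Str -> Str -> Bool -> Bool; no restrictions here; term : (Bool -> Str) -> Str -> Int -> Str -> Str -> Str -> Str -> Bool -> Bool
usage: x=2, z (bound)=0, y (bound)=0, v (bound)=0, u (bound)=0, w (bound)=0, x1 (bound)=0, z1 (bound)=0, y1 (bound)=0, v1 (bound)=0, u1 (bound)=0, w1 (bound)=0, x2 (bound)=0, z2 (bound)=0
use order (left to right): x, x
typing: well-typed at (Bool -> Str) -> Str -> Int -> Str -> Str -> Str -> Str -> Bool -> Bool
all disciplines: ordered ✗ | linear ✗ | affine ✗ | relevant ✗ | unrestricted ✓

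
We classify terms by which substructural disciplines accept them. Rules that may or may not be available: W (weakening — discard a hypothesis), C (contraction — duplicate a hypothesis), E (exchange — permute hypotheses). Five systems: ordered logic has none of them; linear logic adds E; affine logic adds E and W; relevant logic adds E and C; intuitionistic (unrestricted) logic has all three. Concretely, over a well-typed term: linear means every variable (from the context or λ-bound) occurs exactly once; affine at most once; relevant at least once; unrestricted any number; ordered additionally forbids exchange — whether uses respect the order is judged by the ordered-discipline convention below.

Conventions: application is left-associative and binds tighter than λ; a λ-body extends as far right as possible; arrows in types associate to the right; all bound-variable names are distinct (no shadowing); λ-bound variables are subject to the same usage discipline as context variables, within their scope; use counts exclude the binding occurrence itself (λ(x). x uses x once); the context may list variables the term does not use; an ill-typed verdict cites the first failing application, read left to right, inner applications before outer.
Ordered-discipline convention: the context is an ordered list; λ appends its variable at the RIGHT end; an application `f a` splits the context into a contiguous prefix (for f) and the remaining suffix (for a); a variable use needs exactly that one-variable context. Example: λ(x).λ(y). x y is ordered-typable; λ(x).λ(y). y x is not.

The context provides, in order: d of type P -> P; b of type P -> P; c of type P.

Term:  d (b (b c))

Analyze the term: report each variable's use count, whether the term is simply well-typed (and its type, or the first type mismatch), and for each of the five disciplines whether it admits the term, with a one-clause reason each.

usage: d: 1×; b: 2×; c: 1×
use order (left to right): d, b, b, c
typing: the term checks, with type P
ordered: ✗ — b ×2 used more than once (contraction)
linear: ✗ — b ×2 used more than once (contraction)
affine: ✗ — b ×2 used more than once (contraction)
relevant: ✓ — d, b, c: all used, weakening unneeded
unrestricted: ✓ — simply typable at P; W, C, E all held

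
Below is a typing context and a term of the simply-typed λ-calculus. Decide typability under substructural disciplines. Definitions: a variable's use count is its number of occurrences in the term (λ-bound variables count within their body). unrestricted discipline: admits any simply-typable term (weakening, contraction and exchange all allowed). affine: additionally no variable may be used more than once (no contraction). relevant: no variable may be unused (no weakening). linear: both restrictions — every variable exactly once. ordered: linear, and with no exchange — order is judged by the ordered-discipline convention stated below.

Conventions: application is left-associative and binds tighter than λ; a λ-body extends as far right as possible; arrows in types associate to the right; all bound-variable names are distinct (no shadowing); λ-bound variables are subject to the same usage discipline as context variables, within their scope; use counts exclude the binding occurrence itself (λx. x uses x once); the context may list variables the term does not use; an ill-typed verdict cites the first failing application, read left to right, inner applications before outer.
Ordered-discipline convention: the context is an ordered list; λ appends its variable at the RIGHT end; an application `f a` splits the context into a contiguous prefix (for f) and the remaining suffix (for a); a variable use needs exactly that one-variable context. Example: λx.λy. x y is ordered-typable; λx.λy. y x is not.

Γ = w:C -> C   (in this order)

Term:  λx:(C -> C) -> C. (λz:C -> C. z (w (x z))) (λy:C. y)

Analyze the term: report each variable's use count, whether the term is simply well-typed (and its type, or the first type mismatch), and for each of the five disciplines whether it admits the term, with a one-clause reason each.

variable uses: w=1; x (λ-bound)=1; z (λ-bound)=2; y (λ-bound)=1
use order (left to right): z, w, x, z, y
typing: well-typed — term : ((C -> C) -> C) -> C
ordered: ✗, repeated use of z ×2
linear: ✗, repeated use of z ×2
affine: ✗, repeated use of z ×2
relevant: ✓, none of w, x, z, y goes unused
unrestricted: ✓, well-typed at ((C -> C) -> C) -> C; no restrictions here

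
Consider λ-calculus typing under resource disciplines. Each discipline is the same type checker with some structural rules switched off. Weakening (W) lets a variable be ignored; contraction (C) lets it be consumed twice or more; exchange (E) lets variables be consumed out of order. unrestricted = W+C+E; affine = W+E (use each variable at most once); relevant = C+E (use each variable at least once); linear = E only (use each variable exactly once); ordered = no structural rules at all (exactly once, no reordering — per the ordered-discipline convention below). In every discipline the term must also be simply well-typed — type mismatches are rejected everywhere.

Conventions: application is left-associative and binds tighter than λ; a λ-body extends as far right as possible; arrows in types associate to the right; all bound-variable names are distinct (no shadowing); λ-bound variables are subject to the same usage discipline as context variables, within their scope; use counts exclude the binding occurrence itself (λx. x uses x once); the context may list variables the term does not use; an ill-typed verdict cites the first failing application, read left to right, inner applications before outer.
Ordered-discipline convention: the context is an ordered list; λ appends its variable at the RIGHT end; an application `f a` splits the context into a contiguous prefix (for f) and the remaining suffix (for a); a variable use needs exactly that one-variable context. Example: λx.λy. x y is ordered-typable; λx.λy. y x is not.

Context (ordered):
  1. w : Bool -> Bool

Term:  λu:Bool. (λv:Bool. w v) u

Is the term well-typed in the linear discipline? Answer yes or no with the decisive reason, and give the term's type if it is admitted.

yes — each of w, u, v used exactly once; term : Bool -> Bool
use counts: w ×1, u [bound] ×1, v [bound] ×1
left-to-right use order: w, v, u
typing: well-typed — term : Bool -> Bool
summary: ordered ✓ | linear ✓ | affine ✓ | relevant ✓ | unrestricted ✓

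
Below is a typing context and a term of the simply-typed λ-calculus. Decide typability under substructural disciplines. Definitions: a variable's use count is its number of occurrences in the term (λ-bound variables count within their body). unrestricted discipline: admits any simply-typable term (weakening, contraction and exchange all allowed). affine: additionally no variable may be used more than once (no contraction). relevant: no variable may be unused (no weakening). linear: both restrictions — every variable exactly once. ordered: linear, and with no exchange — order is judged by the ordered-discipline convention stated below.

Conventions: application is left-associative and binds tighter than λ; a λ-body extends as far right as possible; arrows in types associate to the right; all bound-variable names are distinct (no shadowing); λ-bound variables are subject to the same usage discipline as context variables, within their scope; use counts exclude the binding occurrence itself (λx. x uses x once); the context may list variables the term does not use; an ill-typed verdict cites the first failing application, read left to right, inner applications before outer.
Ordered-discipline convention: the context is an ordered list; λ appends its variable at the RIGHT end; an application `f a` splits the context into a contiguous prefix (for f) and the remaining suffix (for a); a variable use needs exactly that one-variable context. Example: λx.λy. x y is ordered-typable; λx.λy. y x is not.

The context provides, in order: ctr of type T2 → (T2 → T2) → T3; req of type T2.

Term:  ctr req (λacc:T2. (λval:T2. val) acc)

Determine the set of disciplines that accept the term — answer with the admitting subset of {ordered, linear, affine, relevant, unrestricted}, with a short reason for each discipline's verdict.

accepted by: ordered, linear, affine, relevant, unrestricted
usage: ctr ×1, req ×1, acc [bound] ×1, val [bound] ×1
left-to-right use order: ctr, req, val, acc
typing: the term checks, with type T3
ordered: ✓, single-use (ctr, req, acc, val), ordered derivation ok
linear: ✓, each of ctr, req, acc, val used exactly once
affine: ✓, no duplicate uses among ctr, req, acc, val
relevant: ✓, ctr, req, acc, val: all used, weakening unneeded
unrestricted: ✓, well-typed at T3; no restrictions here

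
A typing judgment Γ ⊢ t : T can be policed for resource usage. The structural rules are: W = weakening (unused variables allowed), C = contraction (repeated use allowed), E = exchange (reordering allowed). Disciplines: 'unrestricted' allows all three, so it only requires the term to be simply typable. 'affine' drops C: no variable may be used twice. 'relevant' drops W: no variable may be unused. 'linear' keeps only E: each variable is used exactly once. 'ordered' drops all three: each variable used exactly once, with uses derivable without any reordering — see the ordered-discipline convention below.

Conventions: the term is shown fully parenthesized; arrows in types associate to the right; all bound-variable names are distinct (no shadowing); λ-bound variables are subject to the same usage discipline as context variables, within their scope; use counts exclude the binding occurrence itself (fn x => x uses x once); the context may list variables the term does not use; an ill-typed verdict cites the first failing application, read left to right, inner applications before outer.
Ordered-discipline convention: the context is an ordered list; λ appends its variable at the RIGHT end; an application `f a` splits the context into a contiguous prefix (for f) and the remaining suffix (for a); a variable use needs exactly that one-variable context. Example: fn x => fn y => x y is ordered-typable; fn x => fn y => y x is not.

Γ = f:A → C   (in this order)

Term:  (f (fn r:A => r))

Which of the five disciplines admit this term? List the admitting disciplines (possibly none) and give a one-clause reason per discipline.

admitting disciplines: none
use counts: f=1, r (λ-bound)=1
left-to-right use order: f, r
typing: ill-typed: argument of type A → A where A is required
ordered: ✗, not simply typable
linear: ✗, fails simple typing
affine: ✗, a type mismatch blocks all five
relevant: ✗, the type mismatch rejects it
unrestricted: ✗, not simply typable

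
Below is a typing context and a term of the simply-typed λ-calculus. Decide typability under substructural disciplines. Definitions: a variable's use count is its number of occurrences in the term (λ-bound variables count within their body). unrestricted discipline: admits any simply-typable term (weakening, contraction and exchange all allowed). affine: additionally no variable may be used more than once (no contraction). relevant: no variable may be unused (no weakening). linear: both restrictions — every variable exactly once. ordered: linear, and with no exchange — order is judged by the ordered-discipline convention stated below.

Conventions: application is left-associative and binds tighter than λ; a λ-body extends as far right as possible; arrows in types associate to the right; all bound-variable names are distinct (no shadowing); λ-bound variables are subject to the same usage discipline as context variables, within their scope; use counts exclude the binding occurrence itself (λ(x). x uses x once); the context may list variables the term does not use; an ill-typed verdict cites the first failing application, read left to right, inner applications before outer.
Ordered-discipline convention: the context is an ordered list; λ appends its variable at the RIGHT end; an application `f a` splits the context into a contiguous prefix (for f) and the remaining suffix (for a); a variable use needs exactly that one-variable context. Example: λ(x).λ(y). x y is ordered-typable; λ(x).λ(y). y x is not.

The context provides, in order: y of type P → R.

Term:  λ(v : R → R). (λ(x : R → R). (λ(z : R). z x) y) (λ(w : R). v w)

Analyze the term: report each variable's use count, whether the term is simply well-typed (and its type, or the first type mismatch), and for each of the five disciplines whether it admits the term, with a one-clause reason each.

counts: y=1, v (bound)=1, x (bound)=1, z (bound)=1, w (bound)=1
use order (left to right): z, x, y, v, w
typing: ill-typed: non-arrow in function slot: R
ordered: ✗, not simply typable
linear: ✗, fails simple typing
affine: ✗, a type mismatch blocks all five
relevant: ✗, the type mismatch rejects it
unrestricted: ✗, not simply typable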